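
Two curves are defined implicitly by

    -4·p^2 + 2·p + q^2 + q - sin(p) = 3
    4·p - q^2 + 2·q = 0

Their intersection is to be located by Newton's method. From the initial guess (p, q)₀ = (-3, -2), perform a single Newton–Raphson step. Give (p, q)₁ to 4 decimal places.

At (-3, -2): F = (-42.858880, -20.0000).
Jacobian J = [[-8·p - cos(p) + 2, 2·q + 1], [4, -2·q + 2]].
At the point, J = [[26.989992, -3.0000], [4.0000, 6.0000]] (det J = 173.939955).
Solving J·Δ = −F gives Δ = (1.8233, 2.1178).
Then the next iterate is (p, q)₁ = (-1.1767, 0.1178).

(-1.1767, 0.1178)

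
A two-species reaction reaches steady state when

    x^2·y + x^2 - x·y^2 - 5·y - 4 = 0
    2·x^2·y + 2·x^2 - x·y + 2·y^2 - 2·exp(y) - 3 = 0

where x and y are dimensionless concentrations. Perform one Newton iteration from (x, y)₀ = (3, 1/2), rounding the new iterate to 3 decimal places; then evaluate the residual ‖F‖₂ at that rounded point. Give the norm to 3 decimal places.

At (3, 1/2): F = (6.250, 19.70256).
Jacobian J = [[2·x·y + 2·x - y^2, x^2 - 2·x·y - 5], [4·x·y + 4·x - y, 2·x^2 - x + 4·y - 2·exp(y)]].
At the point, J = [[8.750, 1.000], [17.500, 13.70256]] (det J = 102.39738).
Solving J·Δ = −F gives Δ = (-0.644, -0.615).
Then the next iterate is (x, y)₁ = (2.356, -0.115).
Re-evaluating at (2.356, -0.115): F = (1.45624, 5.33946), so ‖F‖₂ = 5.534.

5.534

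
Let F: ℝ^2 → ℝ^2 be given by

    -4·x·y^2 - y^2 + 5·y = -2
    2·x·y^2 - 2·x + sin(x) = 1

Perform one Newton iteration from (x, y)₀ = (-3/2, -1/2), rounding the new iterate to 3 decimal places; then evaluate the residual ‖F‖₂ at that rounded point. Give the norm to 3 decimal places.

1.002

At (-3/2, -1/2): F = (0.750, 0.25251).
Jacobian J = [[-4·y^2, -8·x·y - 2·y + 5], [2·y^2 + cos(x) - 2, 4·x·y]].
At the point, J = [[-1.000, 0.000], [-1.42926, 3.000]] (det J = -3.000).
Solving J·Δ = −F gives Δ = (0.750, 0.273).
Then the next iterate is (x, y)₁ = (-0.750, -0.227).
Re-evaluating at (-0.750, -0.227): F = (0.96806, -0.25893), so ‖F‖₂ = 1.002.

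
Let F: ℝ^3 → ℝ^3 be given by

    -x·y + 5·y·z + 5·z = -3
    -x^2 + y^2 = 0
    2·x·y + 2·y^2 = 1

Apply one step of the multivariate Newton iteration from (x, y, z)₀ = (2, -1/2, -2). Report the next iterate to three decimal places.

At (2, -1/2, -2): F = (-1.000, -3.750, -2.500).
Jacobian J = [[-y, -x + 5·z, 5·y + 5], [-2·x, 2·y, 0], [2·y, 2·x + 4·y, 0]].
At the point, J = [[0.500, -12.000, 2.500], [-4.000, -1.000, 0.000], [-1.000, 2.000, 0.000]] (det J = -22.500).
Solving J·Δ = −F gives Δ = (-1.111, 0.694, 3.956).
Then the next iterate is (x, y, z)₁ = (0.889, 0.194, 1.956).

(0.889, 0.194, 1.956)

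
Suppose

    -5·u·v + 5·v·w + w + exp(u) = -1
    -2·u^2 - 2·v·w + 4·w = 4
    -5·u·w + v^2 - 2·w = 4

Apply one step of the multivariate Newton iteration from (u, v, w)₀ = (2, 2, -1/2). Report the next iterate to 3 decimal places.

At (2, 2, -1/2): F = (-17.11094, -12.000, 6.000).
Jacobian J = [[-5·v + exp(u), -5·u + 5·w, 5·v + 1], [-4·u, -2·w, -2·v + 4], [-5·w, 2·v, -5·u - 2]].
At the point, J = [[-2.61094, -12.500, 11.000], [-8.000, 1.000, 0.000], [2.500, 4.000, -12.000]] (det J = 851.83133).
Solving J·Δ = −F gives Δ = (-1.657, -1.255, -0.263).
Then the next iterate is (u, v, w)₁ = (0.343, 0.745, -0.763).

(0.343, 0.745, -0.763)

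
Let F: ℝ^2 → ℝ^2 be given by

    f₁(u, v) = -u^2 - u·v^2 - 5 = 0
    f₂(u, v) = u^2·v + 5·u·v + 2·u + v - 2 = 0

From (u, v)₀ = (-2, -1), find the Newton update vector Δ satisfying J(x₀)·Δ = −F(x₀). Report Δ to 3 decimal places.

At (-2, -1): F = (-7.000, -1.000).
Jacobian J = [[-2·u - v^2, -2·u·v], [2·u·v + 5·v + 2, u^2 + 5·u + 1]].
At the point, J = [[3.000, -4.000], [1.000, -5.000]] (det J = -11.000).
Solving J·Δ = −F gives Δ = (2.818, 0.364).

(2.818, 0.364)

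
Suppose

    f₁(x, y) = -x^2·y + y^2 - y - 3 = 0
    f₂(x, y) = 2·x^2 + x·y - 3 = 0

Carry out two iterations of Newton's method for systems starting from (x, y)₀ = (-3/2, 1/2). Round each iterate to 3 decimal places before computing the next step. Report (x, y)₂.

(-1.001, -1.000)

At (-3/2, 1/2): F = (-4.375, 0.750).
Jacobian J = [[-2·x·y, -x^2 + 2·y - 1], [4·x + y, x]].
At the point, J = [[1.500, -2.250], [-5.500, -1.500]] (det J = -14.625).
Solving J·Δ = −F gives Δ = (0.564, -1.568).
Then the next iterate is (x, y)₁ = (-0.936, -1.068).
Round to (-0.936, -1.068) and repeat: F = (0.14429, -0.24816), J = [[-1.99930, -4.01210], [-4.812, -0.936]].
Δ = (-0.065, 0.068), so (x, y)₂ = (-1.001, -1.000).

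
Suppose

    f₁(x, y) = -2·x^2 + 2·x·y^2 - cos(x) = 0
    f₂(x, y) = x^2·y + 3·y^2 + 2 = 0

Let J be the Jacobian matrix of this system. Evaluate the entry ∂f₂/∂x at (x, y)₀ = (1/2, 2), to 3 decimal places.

2.000

∂f₂/∂x = 2·x·y.
At (1/2, 2) this is 2.000.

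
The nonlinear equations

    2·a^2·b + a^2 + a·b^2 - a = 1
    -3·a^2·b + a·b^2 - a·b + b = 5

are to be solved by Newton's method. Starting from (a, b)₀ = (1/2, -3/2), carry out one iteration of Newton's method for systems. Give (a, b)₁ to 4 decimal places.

At (1/2, -3/2): F = (-0.8750, -3.5000).
Jacobian J = [[4·a·b + 2·a + b^2 - 1, 2·a^2 + 2·a·b], [-6·a·b + b^2 - b, -3·a^2 + 2·a·b - a + 1]].
At the point, J = [[-0.7500, -1.0000], [8.2500, -1.7500]] (det J = 9.5625).
Solving J·Δ = −F gives Δ = (0.2059, -1.0294).
Then the next iterate is (a, b)₁ = (0.7059, -2.5294).

(0.7059, -2.5294)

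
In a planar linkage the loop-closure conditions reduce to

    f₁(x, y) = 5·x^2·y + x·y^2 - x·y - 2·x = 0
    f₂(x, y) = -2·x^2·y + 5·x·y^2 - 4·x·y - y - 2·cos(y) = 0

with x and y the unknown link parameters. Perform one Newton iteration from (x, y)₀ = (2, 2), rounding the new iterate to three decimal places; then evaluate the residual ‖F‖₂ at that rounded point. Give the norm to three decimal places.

11.486

At (2, 2): F = (40.000, 6.83229).
Jacobian J = [[10·x·y + y^2 - y - 2, 5·x^2 + 2·x·y - x], [-4·x·y + 5·y^2 - 4·y, -2·x^2 + 10·x·y - 4·x + 2·sin(y) - 1]].
At the point, J = [[40.000, 26.000], [-4.000, 24.81859]] (det J = 1096.74379).
Solving J·Δ = −F gives Δ = (-0.743, -0.395).
Then the next iterate is (x, y)₁ = (1.257, 1.605).
Re-evaluating at (1.257, 1.605): F = (11.38647, 1.51181), so ‖F‖₂ = 11.486.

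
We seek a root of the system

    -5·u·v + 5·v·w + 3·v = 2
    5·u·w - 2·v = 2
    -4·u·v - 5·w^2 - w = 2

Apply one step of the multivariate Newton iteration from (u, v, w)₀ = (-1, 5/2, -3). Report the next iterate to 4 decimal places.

At (-1, 5/2, -3): F = (-19.5000, 8.0000, -34.0000).
Jacobian J = [[-5·v, -5·u + 5·w + 3, 5·v], [5·w, -2, 5·u], [-4·v, -4·u, -10·w - 1]].
At the point, J = [[-12.5000, -7.0000, 12.5000], [-15.0000, -2.0000, -5.0000], [-10.0000, 4.0000, 29.0000]] (det J = -3920.0000).
Solving J·Δ = −F gives Δ = (0.1849, -0.7290, 1.3367).
Then the next iterate is (u, v, w)₁ = (-0.8151, 1.7710, -1.6633).

(-0.8151, 1.7710, -1.6633)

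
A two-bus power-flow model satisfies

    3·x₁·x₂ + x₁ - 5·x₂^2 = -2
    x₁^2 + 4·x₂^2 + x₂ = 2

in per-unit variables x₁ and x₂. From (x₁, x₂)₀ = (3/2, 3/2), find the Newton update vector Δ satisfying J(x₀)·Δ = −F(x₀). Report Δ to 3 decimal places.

At (3/2, 3/2): F = (-1.000, 10.750).
Jacobian J = [[3·x₂ + 1, 3·x₁ - 10·x₂], [2·x₁, 8·x₂ + 1]].
At the point, J = [[5.500, -10.500], [3.000, 13.000]] (det J = 103.000).
Solving J·Δ = −F gives Δ = (-0.970, -0.603).

(-0.970, -0.603)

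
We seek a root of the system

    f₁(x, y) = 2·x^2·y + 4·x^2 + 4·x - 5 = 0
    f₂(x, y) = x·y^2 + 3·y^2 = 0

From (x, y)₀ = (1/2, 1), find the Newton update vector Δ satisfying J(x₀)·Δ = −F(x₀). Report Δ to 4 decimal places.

(0.1763, -0.5252)

At (1/2, 1): F = (-1.5000, 3.5000).
Jacobian J = [[4·x·y + 8·x + 4, 2·x^2], [y^2, 2·x·y + 6·y]].
At the point, J = [[10.0000, 0.5000], [1.0000, 7.0000]] (det J = 69.5000).
Solving J·Δ = −F gives Δ = (0.1763, -0.5252).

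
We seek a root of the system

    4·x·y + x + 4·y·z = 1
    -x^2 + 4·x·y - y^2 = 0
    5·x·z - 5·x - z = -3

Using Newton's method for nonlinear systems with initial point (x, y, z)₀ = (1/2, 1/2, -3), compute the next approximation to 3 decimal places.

(0.378, 0.122, -1.958)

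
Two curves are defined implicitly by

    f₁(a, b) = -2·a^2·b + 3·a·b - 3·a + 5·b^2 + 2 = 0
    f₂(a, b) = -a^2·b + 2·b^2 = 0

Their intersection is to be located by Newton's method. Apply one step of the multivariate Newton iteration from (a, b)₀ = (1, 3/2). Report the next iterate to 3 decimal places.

(0.578, 0.647)

At (1, 3/2): F = (11.750, 3.000).
Jacobian J = [[-4·a·b + 3·b - 3, -2·a^2 + 3·a + 10·b], [-2·a·b, -a^2 + 4·b]].
At the point, J = [[-4.500, 16.000], [-3.000, 5.000]] (det J = 25.500).
Solving J·Δ = −F gives Δ = (-0.422, -0.853).
Then the next iterate is (a, b)₁ = (0.578, 0.647).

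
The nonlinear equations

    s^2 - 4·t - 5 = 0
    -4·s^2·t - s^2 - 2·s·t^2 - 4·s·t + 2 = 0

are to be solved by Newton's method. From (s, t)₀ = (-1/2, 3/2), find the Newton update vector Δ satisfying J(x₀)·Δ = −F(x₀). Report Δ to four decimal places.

(-1.1667, -2.3958)

At (-1/2, 3/2): F = (-10.7500, 5.5000).
Jacobian J = [[2·s, -4], [-8·s·t - 2·s - 2·t^2 - 4·t, -4·s^2 - 4·s·t - 4·s]].
At the point, J = [[-1.0000, -4.0000], [-3.5000, 4.0000]] (det J = -18.0000).
Solving J·Δ = −F gives Δ = (-1.1667, -2.3958).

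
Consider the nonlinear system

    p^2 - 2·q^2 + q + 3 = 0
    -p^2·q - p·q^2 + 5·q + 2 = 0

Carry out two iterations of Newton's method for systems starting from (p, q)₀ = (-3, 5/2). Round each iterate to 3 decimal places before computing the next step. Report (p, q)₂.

At (-3, 5/2): F = (2.000, 10.750).
Jacobian J = [[2·p, -4·q + 1], [-2·p·q - q^2, -p^2 - 2·p·q + 5]].
At the point, J = [[-6.000, -9.000], [8.750, 11.000]] (det J = 12.750).
Solving J·Δ = −F gives Δ = (-9.314, 6.431).
Then the next iterate is (p, q)₁ = (-12.314, 8.931).
Round to (-12.314, 8.931) and repeat: F = (4.04007, -325.39494), J = [[-24.628, -34.724], [140.18991, 73.31807]].
Δ = (3.593, -2.432), so (p, q)₂ = (-8.721, 6.499).

(-8.721, 6.499)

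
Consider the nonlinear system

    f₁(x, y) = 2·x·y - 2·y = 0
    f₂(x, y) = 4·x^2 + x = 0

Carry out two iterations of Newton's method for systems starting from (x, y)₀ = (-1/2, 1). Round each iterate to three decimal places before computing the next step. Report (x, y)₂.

(-0.267, 0.006)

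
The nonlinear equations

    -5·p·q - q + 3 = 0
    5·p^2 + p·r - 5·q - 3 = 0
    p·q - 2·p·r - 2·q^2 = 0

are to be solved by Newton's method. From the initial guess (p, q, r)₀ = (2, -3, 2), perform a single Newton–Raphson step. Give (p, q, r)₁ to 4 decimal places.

At (2, -3, 2): F = (36.0000, 36.0000, -32.0000).
Jacobian J = [[-5·q, -5·p - 1, 0], [10·p + r, -5, p], [q - 2·r, p - 4·q, -2·p]].
At the point, J = [[15.0000, -11.0000, 0.0000], [22.0000, -5.0000, 2.0000], [-7.0000, 14.0000, -4.0000]] (det J = -934.0000).
Solving J·Δ = −F gives Δ = (-1.2505, 1.5675, -0.3255).
Then the next iterate is (p, q, r)₁ = (0.7495, -1.4325, 1.6745).

(0.7495, -1.4325, 1.6745)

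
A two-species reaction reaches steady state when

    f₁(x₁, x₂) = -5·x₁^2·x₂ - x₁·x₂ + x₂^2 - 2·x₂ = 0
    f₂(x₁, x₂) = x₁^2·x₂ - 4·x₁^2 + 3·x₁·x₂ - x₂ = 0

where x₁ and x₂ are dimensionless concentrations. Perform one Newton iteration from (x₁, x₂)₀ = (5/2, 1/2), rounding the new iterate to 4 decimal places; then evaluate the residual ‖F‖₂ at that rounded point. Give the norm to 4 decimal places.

6.8153

At (5/2, 1/2): F = (-17.6250, -18.6250).
Jacobian J = [[-10·x₁·x₂ - x₂, -5·x₁^2 - x₁ + 2·x₂ - 2], [2·x₁·x₂ - 8·x₁ + 3·x₂, x₁^2 + 3·x₁ - 1]].
At the point, J = [[-13.0000, -34.7500], [-16.0000, 12.7500]] (det J = -721.7500).
Solving J·Δ = −F gives Δ = (-1.2081, -0.0552).
Then the next iterate is (x₁, x₂)₁ = (1.2919, 0.4448).
Re-evaluating at (1.2919, 0.4448): F = (-4.978259, -4.654537), so ‖F‖₂ = 6.8153.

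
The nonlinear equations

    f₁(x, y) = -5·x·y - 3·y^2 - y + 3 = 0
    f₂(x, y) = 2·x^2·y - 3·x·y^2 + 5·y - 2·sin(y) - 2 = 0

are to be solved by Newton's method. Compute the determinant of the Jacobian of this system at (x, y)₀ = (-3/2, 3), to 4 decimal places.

-1094.6998

J = [[-5·y, -5·x - 6·y - 1], [4·x·y - 3·y^2, 2·x^2 - 6·x·y - 2·cos(y) + 5]].
At the point, J = [[-15.0000, -11.5000], [-45.0000, 38.479985]].
det J = -1094.6998.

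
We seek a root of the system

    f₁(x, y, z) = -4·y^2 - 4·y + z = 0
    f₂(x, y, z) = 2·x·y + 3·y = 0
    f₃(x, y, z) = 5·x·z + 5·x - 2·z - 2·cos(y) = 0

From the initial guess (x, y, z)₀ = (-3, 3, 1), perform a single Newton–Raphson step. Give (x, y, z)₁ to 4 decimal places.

(-2.3647, 1.2707, -0.4209)

At (-3, 3, 1): F = (-47.0000, -9.0000, -30.020015).
Jacobian J = [[0, -8·y - 4, 1], [2·y, 2·x + 3, 0], [5·z + 5, 2·sin(y), 5·x - 2]].
At the point, J = [[0.0000, -28.0000, 1.0000], [6.0000, -3.0000, 0.0000], [10.0000, 0.282240, -17.0000]] (det J = -2824.306560).
Solving J·Δ = −F gives Δ = (0.6353, -1.7293, -1.4209).
Then the next iterate is (x, y, z)₁ = (-2.3647, 1.2707, -0.4209).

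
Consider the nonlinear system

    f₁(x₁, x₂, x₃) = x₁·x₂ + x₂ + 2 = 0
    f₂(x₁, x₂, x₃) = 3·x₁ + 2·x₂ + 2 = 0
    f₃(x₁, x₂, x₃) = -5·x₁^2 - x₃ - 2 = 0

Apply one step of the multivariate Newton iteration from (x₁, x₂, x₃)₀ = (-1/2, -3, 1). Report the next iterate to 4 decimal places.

(0.0000, -1.0000, -0.7500)

At (-1/2, -3, 1): F = (0.5000, -5.5000, -4.2500).
Jacobian J = [[x₂, x₁ + 1, 0], [3, 2, 0], [-10·x₁, 0, -1]].
At the point, J = [[-3.0000, 0.5000, 0.0000], [3.0000, 2.0000, 0.0000], [5.0000, 0.0000, -1.0000]] (det J = 7.5000).
Solving J·Δ = −F gives Δ = (0.5000, 2.0000, -1.7500).
Then the next iterate is (x₁, x₂, x₃)₁ = (0.0000, -1.0000, -0.7500).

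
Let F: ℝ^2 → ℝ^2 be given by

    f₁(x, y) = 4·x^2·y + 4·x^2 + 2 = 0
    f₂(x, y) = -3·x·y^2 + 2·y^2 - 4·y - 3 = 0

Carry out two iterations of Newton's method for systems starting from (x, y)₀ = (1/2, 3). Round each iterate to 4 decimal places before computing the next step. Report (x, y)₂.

(-0.5259, 0.1760)

At (1/2, 3): F = (6.0000, -10.5000).
Jacobian J = [[8·x·y + 8·x, 4·x^2], [-3·y^2, -6·x·y + 4·y - 4]].
At the point, J = [[16.0000, 1.0000], [-27.0000, -1.0000]] (det J = 11.0000).
Solving J·Δ = −F gives Δ = (-0.4091, 0.5455).
Then the next iterate is (x, y)₁ = (0.0909, 3.5455).
Round to (0.0909, 3.5455) and repeat: F = (2.150234, 4.531146), J = [[3.305488, 0.033051], [-37.711711, 8.248284]].
Δ = (-0.6168, -3.3695), so (x, y)₂ = (-0.5259, 0.1760).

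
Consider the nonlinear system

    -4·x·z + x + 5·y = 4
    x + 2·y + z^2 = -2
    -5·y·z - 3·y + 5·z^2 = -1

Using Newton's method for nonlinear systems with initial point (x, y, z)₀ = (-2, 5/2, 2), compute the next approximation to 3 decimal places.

At (-2, 5/2, 2): F = (22.500, 9.000, -11.500).
Jacobian J = [[-4·z + 1, 5, -4·x], [1, 2, 2·z], [0, -5·z - 3, -5·y + 10·z]].
At the point, J = [[-7.000, 5.000, 8.000], [1.000, 2.000, 4.000], [0.000, -13.000, 7.500]] (det J = -610.500).
Solving J·Δ = −F gives Δ = (0.308, -1.729, -1.463).
Then the next iterate is (x, y, z)₁ = (-1.692, 0.771, 0.537).

(-1.692, 0.771, 0.537)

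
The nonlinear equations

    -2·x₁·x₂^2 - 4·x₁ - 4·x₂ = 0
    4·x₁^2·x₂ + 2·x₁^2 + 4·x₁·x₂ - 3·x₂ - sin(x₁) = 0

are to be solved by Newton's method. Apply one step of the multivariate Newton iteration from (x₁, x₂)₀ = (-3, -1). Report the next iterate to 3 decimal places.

(-26.333, 9.125)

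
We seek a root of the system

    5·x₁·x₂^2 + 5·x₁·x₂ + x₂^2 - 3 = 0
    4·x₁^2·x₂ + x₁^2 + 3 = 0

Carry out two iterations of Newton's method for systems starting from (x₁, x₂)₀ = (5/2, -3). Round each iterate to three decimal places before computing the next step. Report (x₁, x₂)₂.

At (5/2, -3): F = (81.000, -65.750).
Jacobian J = [[5·x₂^2 + 5·x₂, 10·x₁·x₂ + 5·x₁ + 2·x₂], [8·x₁·x₂ + 2·x₁, 4·x₁^2]].
At the point, J = [[30.000, -68.500], [-55.000, 25.000]] (det J = -3017.500).
Solving J·Δ = −F gives Δ = (-0.821, 0.823).
Then the next iterate is (x₁, x₂)₁ = (1.679, -2.177).
Round to (1.679, -2.177) and repeat: F = (23.25008, -18.72917), J = [[12.81165, -32.51083], [-25.88346, 11.27616]].
Δ = (-0.497, 0.519), so (x₁, x₂)₂ = (1.182, -1.658).

(1.182, -1.658)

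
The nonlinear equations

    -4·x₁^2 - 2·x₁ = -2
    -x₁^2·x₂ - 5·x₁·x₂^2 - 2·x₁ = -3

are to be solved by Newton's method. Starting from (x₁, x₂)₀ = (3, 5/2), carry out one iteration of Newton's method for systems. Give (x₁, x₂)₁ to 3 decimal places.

(1.462, 1.964)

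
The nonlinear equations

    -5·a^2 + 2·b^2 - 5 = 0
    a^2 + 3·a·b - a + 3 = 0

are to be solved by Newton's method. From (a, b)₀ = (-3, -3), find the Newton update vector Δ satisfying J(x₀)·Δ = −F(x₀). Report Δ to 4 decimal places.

(1.7143, 1.6190)

At (-3, -3): F = (-32.0000, 42.0000).
Jacobian J = [[-10·a, 4·b], [2·a + 3·b - 1, 3·a]].
At the point, J = [[30.0000, -12.0000], [-16.0000, -9.0000]] (det J = -462.0000).
Solving J·Δ = −F gives Δ = (1.7143, 1.6190).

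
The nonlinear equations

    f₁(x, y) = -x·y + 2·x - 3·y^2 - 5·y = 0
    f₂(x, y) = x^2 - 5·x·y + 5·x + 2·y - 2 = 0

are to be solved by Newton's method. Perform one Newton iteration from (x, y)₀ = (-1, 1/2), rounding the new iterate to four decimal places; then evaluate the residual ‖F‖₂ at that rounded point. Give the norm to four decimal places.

11.3672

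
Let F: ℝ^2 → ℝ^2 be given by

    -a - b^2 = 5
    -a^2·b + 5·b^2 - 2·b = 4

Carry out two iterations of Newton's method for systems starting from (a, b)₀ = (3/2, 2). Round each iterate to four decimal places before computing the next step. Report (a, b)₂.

At (3/2, 2): F = (-10.5000, 7.5000).
Jacobian J = [[-1, -2·b], [-2·a·b, -a^2 + 10·b - 2]].
At the point, J = [[-1.0000, -4.0000], [-6.0000, 15.7500]] (det J = -39.7500).
Solving J·Δ = −F gives Δ = (-3.4057, -1.7736).
Then the next iterate is (a, b)₁ = (-1.9057, 0.2264).
Round to (-1.9057, 0.2264) and repeat: F = (-3.145557, -5.018730), J = [[-1.0000, -0.4528], [0.862901, -3.367692]].
Δ = (-2.2139, -2.0575), so (a, b)₂ = (-4.1196, -1.8311).

(-4.1196, -1.8311)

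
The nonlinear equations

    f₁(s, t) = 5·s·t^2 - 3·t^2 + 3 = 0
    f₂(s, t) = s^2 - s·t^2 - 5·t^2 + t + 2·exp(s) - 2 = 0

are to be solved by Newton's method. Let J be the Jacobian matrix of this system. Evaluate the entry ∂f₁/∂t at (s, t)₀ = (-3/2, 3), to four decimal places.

∂f₁/∂t = 10·s·t - 6·t.
At (-3/2, 3) this is -63.0000.

-63.0000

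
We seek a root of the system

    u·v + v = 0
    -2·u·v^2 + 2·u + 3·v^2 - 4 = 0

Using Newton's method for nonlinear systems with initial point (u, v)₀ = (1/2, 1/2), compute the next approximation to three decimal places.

(4.700, -1.400)

At (1/2, 1/2): F = (0.750, -2.500).
Jacobian J = [[v, u + 1], [-2·v^2 + 2, -4·u·v + 6·v]].
At the point, J = [[0.500, 1.500], [1.500, 2.000]] (det J = -1.250).
Solving J·Δ = −F gives Δ = (4.200, -1.900).
Then the next iterate is (u, v)₁ = (4.700, -1.400).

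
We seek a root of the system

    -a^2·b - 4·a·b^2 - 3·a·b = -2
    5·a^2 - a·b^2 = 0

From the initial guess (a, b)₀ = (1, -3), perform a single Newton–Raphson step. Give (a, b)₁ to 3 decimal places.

(0.644, -2.274)

At (1, -3): F = (-22.000, -4.000).
Jacobian J = [[-2·a·b - 4·b^2 - 3·b, -a^2 - 8·a·b - 3·a], [10·a - b^2, -2·a·b]].
At the point, J = [[-21.000, 20.000], [1.000, 6.000]] (det J = -146.000).
Solving J·Δ = −F gives Δ = (-0.356, 0.726).
Then the next iterate is (a, b)₁ = (0.644, -2.274).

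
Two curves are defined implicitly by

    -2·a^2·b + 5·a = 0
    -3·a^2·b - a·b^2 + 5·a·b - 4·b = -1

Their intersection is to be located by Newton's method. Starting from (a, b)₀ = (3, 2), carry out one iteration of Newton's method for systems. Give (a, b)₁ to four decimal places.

At (3, 2): F = (-21.0000, -43.0000).
Jacobian J = [[-4·a·b + 5, -2·a^2], [-6·a·b - b^2 + 5·b, -3·a^2 - 2·a·b + 5·a - 4]].
At the point, J = [[-19.0000, -18.0000], [-30.0000, -28.0000]] (det J = -8.0000).
Solving J·Δ = −F gives Δ = (-23.2500, 23.3750).
Then the next iterate is (a, b)₁ = (-20.2500, 25.3750).

(-20.2500, 25.3750)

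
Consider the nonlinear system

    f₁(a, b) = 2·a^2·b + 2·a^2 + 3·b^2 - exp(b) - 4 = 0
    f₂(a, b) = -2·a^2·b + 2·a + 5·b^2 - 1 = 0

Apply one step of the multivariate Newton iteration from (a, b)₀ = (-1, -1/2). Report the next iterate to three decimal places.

(-2.342, -0.607)

At (-1, -1/2): F = (-2.85653, -0.750).
Jacobian J = [[4·a·b + 4·a, 2·a^2 + 6·b - exp(b)], [-4·a·b + 2, -2·a^2 + 10·b]].
At the point, J = [[-2.000, -1.60653], [0.000, -7.000]] (det J = 14.000).
Solving J·Δ = −F gives Δ = (-1.342, -0.107).
Then the next iterate is (a, b)₁ = (-2.342, -0.607).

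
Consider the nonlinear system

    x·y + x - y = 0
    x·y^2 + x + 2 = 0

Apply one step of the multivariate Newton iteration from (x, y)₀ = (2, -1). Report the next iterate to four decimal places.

At (2, -1): F = (1.0000, 6.0000).
Jacobian J = [[y + 1, x - 1], [y^2 + 1, 2·x·y]].
At the point, J = [[0.0000, 1.0000], [2.0000, -4.0000]] (det J = -2.0000).
Solving J·Δ = −F gives Δ = (-5.0000, -1.0000).
Then the next iterate is (x, y)₁ = (-3.0000, -2.0000).

(-3.0000, -2.0000)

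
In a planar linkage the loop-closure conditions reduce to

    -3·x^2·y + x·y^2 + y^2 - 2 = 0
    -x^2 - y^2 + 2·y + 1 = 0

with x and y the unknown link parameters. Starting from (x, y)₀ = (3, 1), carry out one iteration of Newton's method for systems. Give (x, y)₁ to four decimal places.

(1.8333, 0.7281)

At (3, 1): F = (-25.0000, -7.0000).
Jacobian J = [[-6·x·y + y^2, -3·x^2 + 2·x·y + 2·y], [-2·x, -2·y + 2]].
At the point, J = [[-17.0000, -19.0000], [-6.0000, 0.0000]] (det J = -114.0000).
Solving J·Δ = −F gives Δ = (-1.1667, -0.2719).
Then the next iterate is (x, y)₁ = (1.8333, 0.7281).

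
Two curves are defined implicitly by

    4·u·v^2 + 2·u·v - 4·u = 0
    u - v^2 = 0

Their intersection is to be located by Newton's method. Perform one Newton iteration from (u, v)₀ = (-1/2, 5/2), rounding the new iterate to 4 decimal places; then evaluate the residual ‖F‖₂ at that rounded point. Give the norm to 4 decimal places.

At (-1/2, 5/2): F = (-13.0000, -6.7500).
Jacobian J = [[4·v^2 + 2·v - 4, 8·u·v + 2·u], [1, -2·v]].
At the point, J = [[26.0000, -11.0000], [1.0000, -5.0000]] (det J = -119.0000).
Solving J·Δ = −F gives Δ = (-0.0777, -1.3655).
Then the next iterate is (u, v)₁ = (-0.5777, 1.1345).
Re-evaluating at (-0.5777, 1.1345): F = (-1.974209, -1.864790), so ‖F‖₂ = 2.7157.

2.7157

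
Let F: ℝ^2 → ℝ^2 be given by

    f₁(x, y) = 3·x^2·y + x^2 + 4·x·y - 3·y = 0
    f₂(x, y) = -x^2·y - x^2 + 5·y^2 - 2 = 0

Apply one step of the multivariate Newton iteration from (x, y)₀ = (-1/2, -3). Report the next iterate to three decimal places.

(1.352, -1.684)

At (-1/2, -3): F = (13.000, 43.500).
Jacobian J = [[6·x·y + 2·x + 4·y, 3·x^2 + 4·x - 3], [-2·x·y - 2·x, -x^2 + 10·y]].
At the point, J = [[-4.000, -4.250], [-2.000, -30.250]] (det J = 112.500).
Solving J·Δ = −F gives Δ = (1.852, 1.316).
Then the next iterate is (x, y)₁ = (1.352, -1.684).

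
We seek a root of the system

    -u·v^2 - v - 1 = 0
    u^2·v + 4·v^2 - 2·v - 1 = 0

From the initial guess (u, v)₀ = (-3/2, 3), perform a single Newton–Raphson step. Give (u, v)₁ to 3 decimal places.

(-1.880, 1.385)

At (-3/2, 3): F = (9.500, 35.750).
Jacobian J = [[-v^2, -2·u·v - 1], [2·u·v, u^2 + 8·v - 2]].
At the point, J = [[-9.000, 8.000], [-9.000, 24.250]] (det J = -146.250).
Solving J·Δ = −F gives Δ = (-0.380, -1.615).
Then the next iterate is (u, v)₁ = (-1.880, 1.385).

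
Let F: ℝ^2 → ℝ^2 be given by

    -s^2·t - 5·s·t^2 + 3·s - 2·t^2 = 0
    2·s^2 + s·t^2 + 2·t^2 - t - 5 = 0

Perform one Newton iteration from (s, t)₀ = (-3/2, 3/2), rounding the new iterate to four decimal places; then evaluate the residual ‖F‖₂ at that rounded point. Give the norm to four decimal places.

0.6475

At (-3/2, 3/2): F = (4.5000, -0.8750).
Jacobian J = [[-2·s·t - 5·t^2 + 3, -s^2 - 10·s·t - 4·t], [4·s + t^2, 2·s·t + 4·t - 1]].
At the point, J = [[-3.7500, 14.2500], [-3.7500, 0.5000]] (det J = 51.5625).
Solving J·Δ = −F gives Δ = (-0.2855, -0.3909).
Then the next iterate is (s, t)₁ = (-1.7855, 1.1091).
Re-evaluating at (-1.7855, 1.1091): F = (-0.370785, 0.530778), so ‖F‖₂ = 0.6475.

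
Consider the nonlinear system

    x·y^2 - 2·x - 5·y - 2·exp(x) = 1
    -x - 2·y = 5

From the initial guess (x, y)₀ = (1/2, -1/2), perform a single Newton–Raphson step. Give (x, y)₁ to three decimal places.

(4.723, -4.862)

At (1/2, -1/2): F = (-2.67244, -4.500).
Jacobian J = [[y^2 - 2·exp(x) - 2, 2·x·y - 5], [-1, -2]].
At the point, J = [[-5.04744, -5.500], [-1.000, -2.000]] (det J = 4.59489).
Solving J·Δ = −F gives Δ = (4.223, -4.362).
Then the next iterate is (x, y)₁ = (4.723, -4.862).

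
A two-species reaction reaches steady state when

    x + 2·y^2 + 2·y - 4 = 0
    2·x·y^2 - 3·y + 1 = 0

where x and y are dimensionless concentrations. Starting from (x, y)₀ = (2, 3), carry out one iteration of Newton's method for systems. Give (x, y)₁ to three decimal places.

At (2, 3): F = (22.000, 28.000).
Jacobian J = [[1, 4·y + 2], [2·y^2, 4·x·y - 3]].
At the point, J = [[1.000, 14.000], [18.000, 21.000]] (det J = -231.000).
Solving J·Δ = −F gives Δ = (0.303, -1.593).
Then the next iterate is (x, y)₁ = (2.303, 1.407).

(2.303, 1.407)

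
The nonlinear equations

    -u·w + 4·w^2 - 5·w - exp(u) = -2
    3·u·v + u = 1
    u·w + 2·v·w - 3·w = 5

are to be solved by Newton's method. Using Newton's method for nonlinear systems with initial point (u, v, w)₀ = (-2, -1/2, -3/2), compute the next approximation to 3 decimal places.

(-3.195, -0.400, -0.584)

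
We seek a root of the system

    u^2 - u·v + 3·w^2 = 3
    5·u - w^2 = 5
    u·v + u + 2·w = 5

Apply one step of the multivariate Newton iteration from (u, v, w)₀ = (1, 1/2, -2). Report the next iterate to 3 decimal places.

(1.516, 6.516, -1.645)

At (1, 1/2, -2): F = (9.500, -4.000, -7.500).
Jacobian J = [[2·u - v, -u, 6·w], [5, 0, -2·w], [v + 1, u, 2]].
At the point, J = [[1.500, -1.000, -12.000], [5.000, 0.000, 4.000], [1.500, 1.000, 2.000]] (det J = -62.000).
Solving J·Δ = −F gives Δ = (0.516, 6.016, 0.355).
Then the next iterate is (u, v, w)₁ = (1.516, 6.516, -1.645).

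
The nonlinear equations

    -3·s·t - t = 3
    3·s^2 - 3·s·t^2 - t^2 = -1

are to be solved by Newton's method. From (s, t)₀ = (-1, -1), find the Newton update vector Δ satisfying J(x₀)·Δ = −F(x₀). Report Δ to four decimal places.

(-1.3333, 4.5000)

At (-1, -1): F = (-5.0000, 6.0000).
Jacobian J = [[-3·t, -3·s - 1], [6·s - 3·t^2, -6·s·t - 2·t]].
At the point, J = [[3.0000, 2.0000], [-9.0000, -4.0000]] (det J = 6.0000).
Solving J·Δ = −F gives Δ = (-1.3333, 4.5000).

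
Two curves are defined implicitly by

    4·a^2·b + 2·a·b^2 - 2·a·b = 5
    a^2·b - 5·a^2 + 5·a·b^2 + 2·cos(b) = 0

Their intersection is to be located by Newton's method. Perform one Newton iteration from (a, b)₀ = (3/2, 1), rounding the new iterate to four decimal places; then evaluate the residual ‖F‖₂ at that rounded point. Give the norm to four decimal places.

At (3/2, 1): F = (4.0000, -0.419395).
Jacobian J = [[8·a·b + 2·b^2 - 2·b, 4·a^2 + 4·a·b - 2·a], [2·a·b - 10·a + 5·b^2, a^2 + 10·a·b - 2·sin(b)]].
At the point, J = [[12.0000, 12.0000], [-7.0000, 15.567058]] (det J = 270.804696).
Solving J·Δ = −F gives Δ = (-0.2485, -0.0848).
Then the next iterate is (a, b)₁ = (1.2515, 0.9152).
Re-evaluating at (1.2515, 0.9152): F = (0.539481, 0.062663), so ‖F‖₂ = 0.5431.

0.5431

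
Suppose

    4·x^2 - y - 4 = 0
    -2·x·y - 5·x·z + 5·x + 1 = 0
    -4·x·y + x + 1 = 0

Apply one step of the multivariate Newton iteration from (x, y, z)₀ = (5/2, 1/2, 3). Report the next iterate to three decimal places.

At (5/2, 1/2, 3): F = (20.500, -26.500, -1.500).
Jacobian J = [[8·x, -1, 0], [-2·y - 5·z + 5, -2·x, -5·x], [-4·y + 1, -4·x, 0]].
At the point, J = [[20.000, -1.000, 0.000], [-11.000, -5.000, -12.500], [-1.000, -10.000, 0.000]] (det J = -2512.500).
Solving J·Δ = −F gives Δ = (-1.027, -0.047, -1.197).
Then the next iterate is (x, y, z)₁ = (1.473, 0.453, 1.803).

(1.473, 0.453, 1.803)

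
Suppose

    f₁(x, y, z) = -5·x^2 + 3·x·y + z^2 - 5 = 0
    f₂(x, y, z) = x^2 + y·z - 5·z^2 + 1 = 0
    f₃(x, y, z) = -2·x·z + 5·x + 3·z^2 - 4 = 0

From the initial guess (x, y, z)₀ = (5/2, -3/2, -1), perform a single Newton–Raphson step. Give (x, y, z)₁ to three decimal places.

(0.930, -1.341, -0.499)

At (5/2, -3/2, -1): F = (-46.500, 3.750, 16.500).
Jacobian J = [[-10·x + 3·y, 3·x, 2·z], [2·x, z, y - 10·z], [-2·z + 5, 0, -2·x + 6·z]].
At the point, J = [[-29.500, 7.500, -2.000], [5.000, -1.000, 8.500], [7.000, 0.000, -11.000]] (det J = 520.250).
Solving J·Δ = −F gives Δ = (-1.570, 0.159, 0.501).
Then the next iterate is (x, y, z)₁ = (0.930, -1.341, -0.499).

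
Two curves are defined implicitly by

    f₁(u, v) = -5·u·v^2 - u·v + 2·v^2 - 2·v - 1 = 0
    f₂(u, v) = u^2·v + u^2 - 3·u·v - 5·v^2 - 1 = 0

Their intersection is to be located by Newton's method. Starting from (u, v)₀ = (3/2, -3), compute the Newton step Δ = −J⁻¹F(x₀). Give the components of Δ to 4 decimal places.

(-0.0148, 1.3349)

At (3/2, -3): F = (-40.0000, -37.0000).
Jacobian J = [[-5·v^2 - v, -10·u·v - u + 4·v - 2], [2·u·v + 2·u - 3·v, u^2 - 3·u - 10·v]].
At the point, J = [[-42.0000, 29.5000], [3.0000, 27.7500]] (det J = -1254.0000).
Solving J·Δ = −F gives Δ = (-0.0148, 1.3349).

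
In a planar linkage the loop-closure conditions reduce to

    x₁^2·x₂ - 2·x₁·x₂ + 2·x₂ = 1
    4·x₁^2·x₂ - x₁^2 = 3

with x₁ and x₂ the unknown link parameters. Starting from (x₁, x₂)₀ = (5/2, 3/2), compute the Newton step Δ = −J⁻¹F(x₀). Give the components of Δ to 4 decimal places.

(-0.1620, -0.9680)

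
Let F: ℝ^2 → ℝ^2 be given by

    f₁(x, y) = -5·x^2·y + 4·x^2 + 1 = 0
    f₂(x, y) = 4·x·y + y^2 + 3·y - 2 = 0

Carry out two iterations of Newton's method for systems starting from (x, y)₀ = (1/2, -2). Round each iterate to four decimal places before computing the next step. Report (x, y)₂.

At (1/2, -2): F = (4.5000, -8.0000).
Jacobian J = [[-10·x·y + 8·x, -5·x^2], [4·y, 4·x + 2·y + 3]].
At the point, J = [[14.0000, -1.2500], [-8.0000, 1.0000]] (det J = 4.0000).
Solving J·Δ = −F gives Δ = (1.3750, 19.0000).
Then the next iterate is (x, y)₁ = (1.8750, 17.0000).
Round to (1.8750, 17.0000) and repeat: F = (-283.765625, 465.5000), J = [[-303.7500, -17.578125], [68.0000, 44.5000]].
Δ = (-0.3607, -9.9094), so (x, y)₂ = (1.5143, 7.0906).

(1.5143, 7.0906)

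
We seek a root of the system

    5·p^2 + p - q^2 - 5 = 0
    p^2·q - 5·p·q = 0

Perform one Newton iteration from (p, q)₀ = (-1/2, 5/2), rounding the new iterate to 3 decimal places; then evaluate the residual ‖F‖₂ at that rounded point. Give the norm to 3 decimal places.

At (-1/2, 5/2): F = (-10.500, 6.875).
Jacobian J = [[10·p + 1, -2·q], [2·p·q - 5·q, p^2 - 5·p]].
At the point, J = [[-4.000, -5.000], [-15.000, 2.750]] (det J = -86.000).
Solving J·Δ = −F gives Δ = (0.064, -2.151).
Then the next iterate is (p, q)₁ = (-0.436, 0.349).
Re-evaluating at (-0.436, 0.349): F = (-4.60732, 0.82716), so ‖F‖₂ = 4.681.

4.681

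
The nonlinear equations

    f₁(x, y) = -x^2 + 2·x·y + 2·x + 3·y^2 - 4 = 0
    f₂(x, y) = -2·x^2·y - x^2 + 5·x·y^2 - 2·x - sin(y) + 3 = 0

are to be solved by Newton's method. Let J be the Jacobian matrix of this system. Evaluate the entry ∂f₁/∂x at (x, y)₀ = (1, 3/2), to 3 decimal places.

3.000

∂f₁/∂x = -2·x + 2·y + 2.
At (1, 3/2) this is 3.000.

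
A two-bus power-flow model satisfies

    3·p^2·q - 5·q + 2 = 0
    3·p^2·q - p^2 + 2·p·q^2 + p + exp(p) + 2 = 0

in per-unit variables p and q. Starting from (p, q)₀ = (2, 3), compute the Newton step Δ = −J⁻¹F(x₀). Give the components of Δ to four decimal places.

At (2, 3): F = (23.0000, 79.389056).
Jacobian J = [[6·p·q, 3·p^2 - 5], [6·p·q - 2·p + 2·q^2 + exp(p) + 1, 3·p^2 + 4·p·q]].
At the point, J = [[36.0000, 7.0000], [58.389056, 36.0000]] (det J = 887.276607).
Solving J·Δ = −F gives Δ = (-0.3069, -1.7075).

(-0.3069, -1.7075)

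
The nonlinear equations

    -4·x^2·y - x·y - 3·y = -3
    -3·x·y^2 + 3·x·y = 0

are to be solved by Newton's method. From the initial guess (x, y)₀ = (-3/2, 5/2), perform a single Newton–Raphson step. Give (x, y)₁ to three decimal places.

(-0.860, 1.963)

At (-3/2, 5/2): F = (-23.250, 16.875).
Jacobian J = [[-8·x·y - y, -4·x^2 - x - 3], [-3·y^2 + 3·y, -6·x·y + 3·x]].
At the point, J = [[27.500, -10.500], [-11.250, 18.000]] (det J = 376.875).
Solving J·Δ = −F gives Δ = (0.640, -0.537).
Then the next iterate is (x, y)₁ = (-0.860, 1.963).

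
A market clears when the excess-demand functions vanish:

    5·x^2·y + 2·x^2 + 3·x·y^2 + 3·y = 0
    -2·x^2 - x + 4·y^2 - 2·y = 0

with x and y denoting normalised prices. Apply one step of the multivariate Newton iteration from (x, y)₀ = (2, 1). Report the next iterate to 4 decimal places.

(0.9980, 0.8303)

At (2, 1): F = (37.0000, -8.0000).
Jacobian J = [[10·x·y + 4·x + 3·y^2, 5·x^2 + 6·x·y + 3], [-4·x - 1, 8·y - 2]].
At the point, J = [[31.0000, 35.0000], [-9.0000, 6.0000]] (det J = 501.0000).
Solving J·Δ = −F gives Δ = (-1.0020, -0.1697).
Then the next iterate is (x, y)₁ = (0.9980, 0.8303).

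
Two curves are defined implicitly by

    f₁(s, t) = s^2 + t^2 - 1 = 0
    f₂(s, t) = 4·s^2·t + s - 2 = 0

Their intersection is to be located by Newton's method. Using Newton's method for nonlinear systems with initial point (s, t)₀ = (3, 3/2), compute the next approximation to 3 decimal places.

At (3, 3/2): F = (10.250, 55.000).
Jacobian J = [[2·s, 2·t], [8·s·t + 1, 4·s^2]].
At the point, J = [[6.000, 3.000], [37.000, 36.000]] (det J = 105.000).
Solving J·Δ = −F gives Δ = (-1.943, 0.469).
Then the next iterate is (s, t)₁ = (1.057, 1.969).

(1.057, 1.969)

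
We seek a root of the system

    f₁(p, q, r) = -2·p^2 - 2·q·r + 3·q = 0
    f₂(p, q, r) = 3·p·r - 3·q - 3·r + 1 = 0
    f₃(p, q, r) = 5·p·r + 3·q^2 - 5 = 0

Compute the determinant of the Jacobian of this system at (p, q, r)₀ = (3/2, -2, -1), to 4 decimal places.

186.0000

J = [[-4·p, -2·r + 3, -2·q], [3·r, -3, 3·p - 3], [5·r, 6·q, 5·p]].
At the point, J = [[-6.0000, 5.0000, 4.0000], [-3.0000, -3.0000, 1.5000], [-5.0000, -12.0000, 7.5000]].
det J = 186.0000.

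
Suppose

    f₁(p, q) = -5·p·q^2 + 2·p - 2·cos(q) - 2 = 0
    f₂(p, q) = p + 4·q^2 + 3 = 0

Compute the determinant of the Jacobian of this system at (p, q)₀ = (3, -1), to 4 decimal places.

J = [[-5·q^2 + 2, -10·p·q + 2·sin(q)], [1, 8·q]].
At the point, J = [[-3.0000, 28.317058], [1.0000, -8.0000]].
det J = -4.3171.

-4.3171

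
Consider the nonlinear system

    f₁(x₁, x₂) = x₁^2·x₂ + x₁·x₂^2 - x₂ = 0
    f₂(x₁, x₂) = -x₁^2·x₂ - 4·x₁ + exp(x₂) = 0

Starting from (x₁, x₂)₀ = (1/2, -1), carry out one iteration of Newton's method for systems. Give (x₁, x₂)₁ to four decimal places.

(0.0674, -0.2857)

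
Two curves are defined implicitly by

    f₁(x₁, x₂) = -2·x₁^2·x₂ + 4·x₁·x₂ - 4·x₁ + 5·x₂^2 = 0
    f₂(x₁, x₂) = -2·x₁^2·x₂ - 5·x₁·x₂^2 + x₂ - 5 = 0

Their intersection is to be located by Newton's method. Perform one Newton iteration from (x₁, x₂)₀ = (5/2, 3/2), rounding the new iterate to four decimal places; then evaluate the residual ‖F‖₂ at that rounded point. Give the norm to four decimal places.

16.3159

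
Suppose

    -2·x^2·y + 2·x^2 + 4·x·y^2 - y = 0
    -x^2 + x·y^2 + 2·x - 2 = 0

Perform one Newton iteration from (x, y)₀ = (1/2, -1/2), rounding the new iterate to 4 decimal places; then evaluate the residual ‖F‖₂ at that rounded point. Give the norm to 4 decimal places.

36.5403

At (1/2, -1/2): F = (1.7500, -1.1250).
Jacobian J = [[-4·x·y + 4·x + 4·y^2, -2·x^2 + 8·x·y - 1], [-2·x + y^2 + 2, 2·x·y]].
At the point, J = [[4.0000, -3.5000], [1.2500, -0.5000]] (det J = 2.3750).
Solving J·Δ = −F gives Δ = (2.0263, 2.8158).
Then the next iterate is (x, y)₁ = (2.5263, 2.3158).
Re-evaluating at (2.5263, 2.3158): F = (35.082301, 10.218777), so ‖F‖₂ = 36.5403.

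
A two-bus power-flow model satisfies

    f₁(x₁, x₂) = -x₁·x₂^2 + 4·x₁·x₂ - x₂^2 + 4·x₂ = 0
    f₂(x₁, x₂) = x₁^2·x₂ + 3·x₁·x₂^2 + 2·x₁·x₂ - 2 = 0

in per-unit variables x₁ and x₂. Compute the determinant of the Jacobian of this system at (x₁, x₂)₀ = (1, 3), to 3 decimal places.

219.000

J = [[-x₂^2 + 4·x₂, -2·x₁·x₂ + 4·x₁ - 2·x₂ + 4], [2·x₁·x₂ + 3·x₂^2 + 2·x₂, x₁^2 + 6·x₁·x₂ + 2·x₁]].
At the point, J = [[3.000, -4.000], [39.000, 21.000]].
det J = 219.000.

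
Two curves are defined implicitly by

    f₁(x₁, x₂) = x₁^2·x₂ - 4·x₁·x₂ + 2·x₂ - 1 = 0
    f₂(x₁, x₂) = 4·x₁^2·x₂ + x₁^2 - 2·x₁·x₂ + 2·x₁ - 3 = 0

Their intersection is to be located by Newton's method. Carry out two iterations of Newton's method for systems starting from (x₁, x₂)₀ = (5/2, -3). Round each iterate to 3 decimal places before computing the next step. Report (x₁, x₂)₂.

(2.059, -0.455)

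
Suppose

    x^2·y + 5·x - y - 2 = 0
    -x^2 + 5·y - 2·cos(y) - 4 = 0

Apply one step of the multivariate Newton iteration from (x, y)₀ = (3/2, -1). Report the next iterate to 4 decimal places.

(-1.3419, 0.1471)

At (3/2, -1): F = (4.2500, -12.330605).
Jacobian J = [[2·x·y + 5, x^2 - 1], [-2·x, 2·sin(y) + 5]].
At the point, J = [[2.0000, 1.2500], [-3.0000, 3.317058]] (det J = 10.384116).
Solving J·Δ = −F gives Δ = (-2.8419, 1.1471).
Then the next iterate is (x, y)₁ = (-1.3419, 0.1471).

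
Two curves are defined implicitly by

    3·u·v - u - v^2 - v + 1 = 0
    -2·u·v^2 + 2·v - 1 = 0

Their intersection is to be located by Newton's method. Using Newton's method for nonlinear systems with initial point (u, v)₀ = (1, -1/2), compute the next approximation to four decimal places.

At (1, -1/2): F = (-1.2500, -2.5000).
Jacobian J = [[3·v - 1, 3·u - 2·v - 1], [-2·v^2, -4·u·v + 2]].
At the point, J = [[-2.5000, 3.0000], [-0.5000, 4.0000]] (det J = -8.5000).
Solving J·Δ = −F gives Δ = (0.2941, 0.6618).
Then the next iterate is (u, v)₁ = (1.2941, 0.1618).

(1.2941, 0.1618)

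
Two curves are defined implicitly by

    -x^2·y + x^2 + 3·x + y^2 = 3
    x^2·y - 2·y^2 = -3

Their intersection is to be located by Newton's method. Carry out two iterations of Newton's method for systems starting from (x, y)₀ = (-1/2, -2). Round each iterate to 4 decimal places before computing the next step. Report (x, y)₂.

(0.9269, -1.6073)

At (-1/2, -2): F = (0.2500, -5.5000).
Jacobian J = [[-2·x·y + 2·x + 3, -x^2 + 2·y], [2·x·y, x^2 - 4·y]].
At the point, J = [[0.0000, -4.2500], [2.0000, 8.2500]] (det J = 8.5000).
Solving J·Δ = −F gives Δ = (2.5074, 0.0588).
Then the next iterate is (x, y)₁ = (2.0074, -1.9412).
Round to (2.0074, -1.9412) and repeat: F = (18.642478, -12.358881), J = [[14.808330, -7.912055], [-7.793530, 11.794455]].
Δ = (-1.0805, 0.3339), so (x, y)₂ = (0.9269, -1.6073).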